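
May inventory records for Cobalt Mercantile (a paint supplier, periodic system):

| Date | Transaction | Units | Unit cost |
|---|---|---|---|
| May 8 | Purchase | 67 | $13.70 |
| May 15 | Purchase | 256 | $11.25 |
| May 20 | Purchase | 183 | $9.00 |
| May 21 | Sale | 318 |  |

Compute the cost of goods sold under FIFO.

COGS = $3,741.65

May 21, 318 sold [FIFO — oldest first]: 67 @ $13.70 + 251 @ $11.25 = $3,741.65
Ending inventory: 5 @ $11.25 + 183 @ $9.00 = $1,703.25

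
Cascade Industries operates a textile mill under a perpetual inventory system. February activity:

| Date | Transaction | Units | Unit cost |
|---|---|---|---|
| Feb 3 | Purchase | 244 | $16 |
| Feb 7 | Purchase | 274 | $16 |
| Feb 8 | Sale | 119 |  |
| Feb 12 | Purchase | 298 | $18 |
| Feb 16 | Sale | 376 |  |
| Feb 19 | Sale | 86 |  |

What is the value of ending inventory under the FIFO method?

Ending inventory = $4,230

Feb 8, 119 sold [FIFO — oldest first]: 119 @ $16 = $1,904
Feb 16, 376 sold [FIFO — oldest first]: 125 @ $16 + 251 @ $16 = $6,016
Feb 19, 86 sold [FIFO — oldest first]: 23 @ $16 + 63 @ $18 = $1,502
Total COGS = $1,904 + $6,016 + $1,502 = $9,422
Ending inventory: 235 @ $18 = $4,230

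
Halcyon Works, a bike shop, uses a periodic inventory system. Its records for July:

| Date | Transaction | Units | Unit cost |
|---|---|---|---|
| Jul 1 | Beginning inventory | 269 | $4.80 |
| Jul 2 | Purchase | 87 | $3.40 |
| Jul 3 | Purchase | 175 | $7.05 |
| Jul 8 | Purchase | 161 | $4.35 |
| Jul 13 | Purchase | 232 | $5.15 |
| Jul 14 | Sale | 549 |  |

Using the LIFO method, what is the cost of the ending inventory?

Jul 14, 549 sold [LIFO — newest first]: 232 @ $5.15 + 161 @ $4.35 + 156 @ $7.05 = $2,994.95
Ending inventory: 269 @ $4.80 + 87 @ $3.40 + 19 @ $7.05 = $1,720.95
Check: goods available $4,715.90 = COGS $2,994.95 + ending $1,720.95

Ending inventory = $1,720.95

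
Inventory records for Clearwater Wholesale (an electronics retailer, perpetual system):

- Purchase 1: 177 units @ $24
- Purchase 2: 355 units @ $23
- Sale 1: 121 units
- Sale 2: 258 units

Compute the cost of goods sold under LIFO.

Sale 1 (121) [LIFO — newest first]: 121 @ $23 = $2,783
Sale 2 (258) [LIFO — newest first]: 234 @ $23 + 24 @ $24 = $5,958
Total COGS = $2,783 + $5,958 = $8,741
Ending inventory: 153 @ $24 = $3,672
Check: goods available $12,413 = COGS $8,741 + ending $3,672

COGS = $8,741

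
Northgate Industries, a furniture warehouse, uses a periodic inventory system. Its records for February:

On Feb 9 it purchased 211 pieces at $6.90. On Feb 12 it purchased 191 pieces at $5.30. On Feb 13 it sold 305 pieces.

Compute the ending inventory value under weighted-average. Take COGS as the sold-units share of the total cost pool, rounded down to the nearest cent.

Feb 13, sell 305: 305/402 × $2,468.20 → $1,872.63
Ending inventory (cost pool remaining) = $595.57

Ending inventory = $595.57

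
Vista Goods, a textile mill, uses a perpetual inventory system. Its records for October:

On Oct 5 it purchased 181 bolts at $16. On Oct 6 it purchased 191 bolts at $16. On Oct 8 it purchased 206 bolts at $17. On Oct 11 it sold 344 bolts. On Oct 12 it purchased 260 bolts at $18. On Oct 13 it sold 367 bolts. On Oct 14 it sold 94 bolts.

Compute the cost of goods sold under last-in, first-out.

COGS = $13,606

Oct 11, 344 sold [LIFO — newest first]: 206 @ $17 + 138 @ $16 = $5,710
Oct 13, 367 sold [LIFO — newest first]: 260 @ $18 + 53 @ $16 + 54 @ $16 = $6,392
Oct 14, 94 sold [LIFO — newest first]: 94 @ $16 = $1,504
Total COGS = $5,710 + $6,392 + $1,504 = $13,606
Ending inventory: 33 @ $16 = $528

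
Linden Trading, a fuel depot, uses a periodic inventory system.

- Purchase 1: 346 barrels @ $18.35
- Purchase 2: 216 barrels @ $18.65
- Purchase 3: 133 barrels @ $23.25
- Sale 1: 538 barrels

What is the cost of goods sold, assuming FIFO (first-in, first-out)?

Sale 1 (538) [FIFO — oldest first]: 346 @ $18.35 + 192 @ $18.65 = $9,929.90
Ending inventory: 24 @ $18.65 + 133 @ $23.25 = $3,539.85
Check: goods available $13,469.75 = COGS $9,929.90 + ending $3,539.85

COGS = $9,929.90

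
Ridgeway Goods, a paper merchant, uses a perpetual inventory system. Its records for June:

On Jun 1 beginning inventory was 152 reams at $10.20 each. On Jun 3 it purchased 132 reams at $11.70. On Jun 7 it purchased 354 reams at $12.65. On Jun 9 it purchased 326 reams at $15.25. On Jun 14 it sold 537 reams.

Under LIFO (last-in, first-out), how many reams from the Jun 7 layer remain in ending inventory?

143

Jun 14, 537 sold [LIFO — newest first]: 326 @ $15.25 + 211 @ $12.65 = $7,640.65
Ending inventory: 152 @ $10.20 + 132 @ $11.70 + 143 @ $12.65 = $4,903.75
Check: goods available $12,544.40 = COGS $7,640.65 + ending $4,903.75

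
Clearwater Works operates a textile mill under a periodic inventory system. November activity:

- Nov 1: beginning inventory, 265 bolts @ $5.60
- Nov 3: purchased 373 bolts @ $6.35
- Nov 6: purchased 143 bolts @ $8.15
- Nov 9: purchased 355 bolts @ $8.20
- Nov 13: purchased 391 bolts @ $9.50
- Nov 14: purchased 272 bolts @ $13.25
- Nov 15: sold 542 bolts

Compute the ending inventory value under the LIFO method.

Nov 15, 542 sold [LIFO — newest first]: 272 @ $13.25 + 270 @ $9.50 = $6,169.00
Ending inventory: 265 @ $5.60 + 373 @ $6.35 + 143 @ $8.15 + 355 @ $8.20 + 121 @ $9.50 = $9,078.50

Ending inventory = $9,078.50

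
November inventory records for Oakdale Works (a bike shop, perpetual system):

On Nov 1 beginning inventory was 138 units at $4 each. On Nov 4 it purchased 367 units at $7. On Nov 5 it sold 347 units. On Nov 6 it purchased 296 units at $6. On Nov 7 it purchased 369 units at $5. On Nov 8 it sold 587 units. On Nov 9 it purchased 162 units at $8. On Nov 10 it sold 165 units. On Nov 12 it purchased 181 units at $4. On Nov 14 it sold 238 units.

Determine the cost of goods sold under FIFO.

COGS = $8,058

Nov 5, 347 sold [FIFO — oldest first]: 138 @ $4 + 209 @ $7 = $2,015
Nov 8, 587 sold [FIFO — oldest first]: 158 @ $7 + 296 @ $6 + 133 @ $5 = $3,547
Nov 10, 165 sold [FIFO — oldest first]: 165 @ $5 = $825
Nov 14, 238 sold [FIFO — oldest first]: 71 @ $5 + 162 @ $8 + 5 @ $4 = $1,671
Total COGS = $2,015 + $3,547 + $825 + $1,671 = $8,058
Ending inventory: 176 @ $4 = $704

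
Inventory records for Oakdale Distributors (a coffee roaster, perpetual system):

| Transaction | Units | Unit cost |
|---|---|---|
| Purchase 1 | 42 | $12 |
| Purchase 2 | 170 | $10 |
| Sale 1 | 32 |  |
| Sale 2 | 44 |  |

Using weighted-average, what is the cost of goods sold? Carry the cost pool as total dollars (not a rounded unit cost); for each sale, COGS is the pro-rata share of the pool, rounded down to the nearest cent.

After Purchase 1: 42 on hand, pool $504.00 (≈ $12.0000 each)
After Purchase 2: 212 on hand, pool $2,204.00 (≈ $10.3962 each)
Sale 1, sell 32: 32/212 × $2,204.00 → $332.67
Sale 2, sell 44: 44/180 × $1,871.33 → $457.43
Total COGS = $332.67 + $457.43 = $790.10
Ending inventory (cost pool remaining) = $1,413.90

COGS = $790.10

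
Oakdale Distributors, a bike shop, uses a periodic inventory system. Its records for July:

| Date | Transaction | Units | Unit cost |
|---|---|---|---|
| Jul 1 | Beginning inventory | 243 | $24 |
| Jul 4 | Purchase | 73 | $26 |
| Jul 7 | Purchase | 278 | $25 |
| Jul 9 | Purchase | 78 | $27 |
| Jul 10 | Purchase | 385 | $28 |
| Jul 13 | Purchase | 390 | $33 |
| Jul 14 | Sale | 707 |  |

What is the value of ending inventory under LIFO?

Jul 14, 707 sold [LIFO — newest first]: 390 @ $33 + 317 @ $28 = $21,746
Ending inventory: 243 @ $24 + 73 @ $26 + 278 @ $25 + 78 @ $27 + 68 @ $28 = $18,690

Ending inventory = $18,690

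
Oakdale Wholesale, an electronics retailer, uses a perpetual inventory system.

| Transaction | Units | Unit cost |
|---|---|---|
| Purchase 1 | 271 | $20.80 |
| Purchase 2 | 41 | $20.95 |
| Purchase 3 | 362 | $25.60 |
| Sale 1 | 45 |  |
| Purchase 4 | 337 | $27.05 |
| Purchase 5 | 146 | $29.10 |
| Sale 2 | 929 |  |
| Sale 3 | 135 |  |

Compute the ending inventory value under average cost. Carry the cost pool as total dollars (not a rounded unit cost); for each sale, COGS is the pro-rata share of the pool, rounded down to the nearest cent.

Ending inventory = $1,211.88

After Purchase 1: 271 on hand, pool $5,636.80 (≈ $20.8000 each)
After Purchase 2: 312 on hand, pool $6,495.75 (≈ $20.8197 each)
After Purchase 3: 674 on hand, pool $15,762.95 (≈ $23.3872 each)
Sale 1, sell 45: 45/674 × $15,762.95 → $1,052.42
After Purchase 4: 966 on hand, pool $23,826.38 (≈ $24.6650 each)
After Purchase 5: 1112 on hand, pool $28,074.98 (≈ $25.2473 each)
Sale 2, sell 929: 929/1112 × $28,074.98 → $23,454.72
Sale 3, sell 135: 135/183 × $4,620.26 → $3,408.38
Total COGS = $1,052.42 + $23,454.72 + $3,408.38 = $27,915.52
Ending inventory (cost pool remaining) = $1,211.88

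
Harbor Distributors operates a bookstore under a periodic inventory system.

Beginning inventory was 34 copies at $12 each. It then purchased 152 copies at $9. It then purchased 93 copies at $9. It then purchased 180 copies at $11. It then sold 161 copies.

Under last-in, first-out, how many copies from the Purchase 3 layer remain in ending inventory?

Sale 1 (161) [LIFO — newest first]: 161 @ $11 = $1,771
Ending inventory: 34 @ $12 + 152 @ $9 + 93 @ $9 + 19 @ $11 = $2,822

19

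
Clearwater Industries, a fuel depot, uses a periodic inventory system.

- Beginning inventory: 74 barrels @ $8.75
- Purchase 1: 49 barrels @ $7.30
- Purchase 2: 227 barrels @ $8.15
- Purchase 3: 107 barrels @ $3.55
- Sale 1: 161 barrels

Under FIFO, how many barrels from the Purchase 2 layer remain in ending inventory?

189

Sale 1 (161) [FIFO — oldest first]: 74 @ $8.75 + 49 @ $7.30 + 38 @ $8.15 = $1,314.90
Ending inventory: 189 @ $8.15 + 107 @ $3.55 = $1,920.20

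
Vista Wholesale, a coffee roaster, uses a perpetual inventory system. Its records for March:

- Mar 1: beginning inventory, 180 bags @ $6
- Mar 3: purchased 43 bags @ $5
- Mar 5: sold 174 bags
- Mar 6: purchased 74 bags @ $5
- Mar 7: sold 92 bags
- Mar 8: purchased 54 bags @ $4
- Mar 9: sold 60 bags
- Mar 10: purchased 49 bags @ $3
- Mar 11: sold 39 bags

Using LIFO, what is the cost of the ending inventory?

Ending inventory = $180

Mar 5, 174 sold [LIFO — newest first]: 43 @ $5 + 131 @ $6 = $1,001
Mar 7, 92 sold [LIFO — newest first]: 74 @ $5 + 18 @ $6 = $478
Mar 9, 60 sold [LIFO — newest first]: 54 @ $4 + 6 @ $6 = $252
Mar 11, 39 sold [LIFO — newest first]: 39 @ $3 = $117
Total COGS = $1,001 + $478 + $252 + $117 = $1,848
Ending inventory: 25 @ $6 + 10 @ $3 = $180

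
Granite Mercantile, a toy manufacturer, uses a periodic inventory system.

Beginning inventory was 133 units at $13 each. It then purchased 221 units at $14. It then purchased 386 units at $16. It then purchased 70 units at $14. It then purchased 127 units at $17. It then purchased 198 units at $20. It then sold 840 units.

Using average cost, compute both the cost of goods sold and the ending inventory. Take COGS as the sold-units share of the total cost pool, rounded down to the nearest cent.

COGS = $13,394.11; ending inventory = $4,703.89

Sale 1, sell 840: 840/1135 × $18,098.00 → $13,394.11
Ending inventory (cost pool remaining) = $4,703.89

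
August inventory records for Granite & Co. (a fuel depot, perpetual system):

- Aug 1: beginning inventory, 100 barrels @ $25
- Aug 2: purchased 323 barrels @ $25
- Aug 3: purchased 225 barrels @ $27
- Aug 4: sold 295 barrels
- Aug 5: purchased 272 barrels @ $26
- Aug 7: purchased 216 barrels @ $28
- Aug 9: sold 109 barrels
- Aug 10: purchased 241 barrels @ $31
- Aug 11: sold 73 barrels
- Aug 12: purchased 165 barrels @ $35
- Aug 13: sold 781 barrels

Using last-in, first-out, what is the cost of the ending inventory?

Ending inventory = $7,100

Aug 4, 295 sold [LIFO — newest first]: 225 @ $27 + 70 @ $25 = $7,825
Aug 9, 109 sold [LIFO — newest first]: 109 @ $28 = $3,052
Aug 11, 73 sold [LIFO — newest first]: 73 @ $31 = $2,263
Aug 13, 781 sold [LIFO — newest first]: 165 @ $35 + 168 @ $31 + 107 @ $28 + 272 @ $26 + 69 @ $25 = $22,776
Total COGS = $7,825 + $3,052 + $2,263 + $22,776 = $35,916
Ending inventory: 100 @ $25 + 184 @ $25 = $7,100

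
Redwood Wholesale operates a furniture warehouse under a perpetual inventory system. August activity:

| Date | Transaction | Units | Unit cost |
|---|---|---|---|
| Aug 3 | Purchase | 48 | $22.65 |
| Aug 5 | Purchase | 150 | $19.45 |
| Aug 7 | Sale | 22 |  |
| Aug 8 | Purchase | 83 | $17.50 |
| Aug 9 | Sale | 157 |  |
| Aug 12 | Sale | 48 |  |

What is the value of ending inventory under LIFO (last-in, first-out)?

Ending inventory = $1,203.90

Aug 7, 22 sold [LIFO — newest first]: 22 @ $19.45 = $427.90
Aug 9, 157 sold [LIFO — newest first]: 83 @ $17.50 + 74 @ $19.45 = $2,891.80
Aug 12, 48 sold [LIFO — newest first]: 48 @ $19.45 = $933.60
Total COGS = $427.90 + $2,891.80 + $933.60 = $4,253.30
Ending inventory: 48 @ $22.65 + 6 @ $19.45 = $1,203.90
Check: goods available $5,457.20 = COGS $4,253.30 + ending $1,203.90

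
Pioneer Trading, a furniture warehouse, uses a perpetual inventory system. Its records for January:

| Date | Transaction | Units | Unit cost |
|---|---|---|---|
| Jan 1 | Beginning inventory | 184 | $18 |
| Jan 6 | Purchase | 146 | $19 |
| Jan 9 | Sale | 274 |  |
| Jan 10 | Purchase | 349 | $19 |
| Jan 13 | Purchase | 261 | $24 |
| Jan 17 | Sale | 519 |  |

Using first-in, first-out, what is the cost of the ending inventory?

Jan 9, 274 sold [FIFO — oldest first]: 184 @ $18 + 90 @ $19 = $5,022
Jan 17, 519 sold [FIFO — oldest first]: 56 @ $19 + 349 @ $19 + 114 @ $24 = $10,431
Total COGS = $5,022 + $10,431 = $15,453
Ending inventory: 147 @ $24 = $3,528
Check: goods available $18,981 = COGS $15,453 + ending $3,528

Ending inventory = $3,528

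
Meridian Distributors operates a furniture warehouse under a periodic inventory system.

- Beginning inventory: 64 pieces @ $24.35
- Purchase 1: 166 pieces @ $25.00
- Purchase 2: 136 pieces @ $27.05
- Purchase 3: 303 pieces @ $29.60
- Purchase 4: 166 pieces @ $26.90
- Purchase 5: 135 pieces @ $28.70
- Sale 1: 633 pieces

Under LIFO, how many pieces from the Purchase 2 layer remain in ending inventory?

107

Sale 1 (633) [LIFO — newest first]: 135 @ $28.70 + 166 @ $26.90 + 303 @ $29.60 + 29 @ $27.05 = $18,093.15
Ending inventory: 64 @ $24.35 + 166 @ $25.00 + 107 @ $27.05 = $8,602.75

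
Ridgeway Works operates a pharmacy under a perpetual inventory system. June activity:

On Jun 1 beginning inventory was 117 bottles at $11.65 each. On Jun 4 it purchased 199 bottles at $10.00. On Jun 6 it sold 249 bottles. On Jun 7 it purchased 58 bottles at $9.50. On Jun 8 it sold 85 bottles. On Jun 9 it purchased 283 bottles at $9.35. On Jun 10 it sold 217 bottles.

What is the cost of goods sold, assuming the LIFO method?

Jun 6, 249 sold [LIFO — newest first]: 199 @ $10.00 + 50 @ $11.65 = $2,572.50
Jun 8, 85 sold [LIFO — newest first]: 58 @ $9.50 + 27 @ $11.65 = $865.55
Jun 10, 217 sold [LIFO — newest first]: 217 @ $9.35 = $2,028.95
Total COGS = $2,572.50 + $865.55 + $2,028.95 = $5,467.00
Ending inventory: 40 @ $11.65 + 66 @ $9.35 = $1,083.10
Check: goods available $6,550.10 = COGS $5,467.00 + ending $1,083.10

COGS = $5,467.00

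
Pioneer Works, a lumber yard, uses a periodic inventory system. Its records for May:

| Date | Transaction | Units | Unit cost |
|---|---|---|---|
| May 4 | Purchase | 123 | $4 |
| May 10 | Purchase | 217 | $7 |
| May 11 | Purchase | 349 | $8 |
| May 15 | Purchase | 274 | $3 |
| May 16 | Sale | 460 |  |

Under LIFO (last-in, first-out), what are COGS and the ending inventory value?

May 16, 460 sold [LIFO — newest first]: 274 @ $3 + 186 @ $8 = $2,310
Ending inventory: 123 @ $4 + 217 @ $7 + 163 @ $8 = $3,315

COGS = $2,310; ending inventory = $3,315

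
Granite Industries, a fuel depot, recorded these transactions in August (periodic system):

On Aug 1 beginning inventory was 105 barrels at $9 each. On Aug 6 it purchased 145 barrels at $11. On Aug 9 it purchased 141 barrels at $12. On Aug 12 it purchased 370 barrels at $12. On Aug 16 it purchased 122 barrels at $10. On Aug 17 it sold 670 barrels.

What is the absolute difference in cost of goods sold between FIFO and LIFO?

FIFO COGS: 105 @ $9 + 145 @ $11 + 141 @ $12 + 279 @ $12 = $7,580
LIFO COGS: 122 @ $10 + 370 @ $12 + 141 @ $12 + 37 @ $11 = $7,759
Difference = |$7,580 − $7,759| = $179

$179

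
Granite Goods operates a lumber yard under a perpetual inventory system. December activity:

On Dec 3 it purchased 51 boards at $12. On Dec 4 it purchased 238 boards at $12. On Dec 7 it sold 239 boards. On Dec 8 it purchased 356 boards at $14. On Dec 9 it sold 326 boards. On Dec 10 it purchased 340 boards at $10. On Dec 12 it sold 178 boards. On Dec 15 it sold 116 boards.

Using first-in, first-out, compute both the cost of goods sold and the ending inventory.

Dec 7, 239 sold [FIFO — oldest first]: 51 @ $12 + 188 @ $12 = $2,868
Dec 9, 326 sold [FIFO — oldest first]: 50 @ $12 + 276 @ $14 = $4,464
Dec 12, 178 sold [FIFO — oldest first]: 80 @ $14 + 98 @ $10 = $2,100
Dec 15, 116 sold [FIFO — oldest first]: 116 @ $10 = $1,160
Total COGS = $2,868 + $4,464 + $2,100 + $1,160 = $10,592
Ending inventory: 126 @ $10 = $1,260

COGS = $10,592; ending inventory = $1,260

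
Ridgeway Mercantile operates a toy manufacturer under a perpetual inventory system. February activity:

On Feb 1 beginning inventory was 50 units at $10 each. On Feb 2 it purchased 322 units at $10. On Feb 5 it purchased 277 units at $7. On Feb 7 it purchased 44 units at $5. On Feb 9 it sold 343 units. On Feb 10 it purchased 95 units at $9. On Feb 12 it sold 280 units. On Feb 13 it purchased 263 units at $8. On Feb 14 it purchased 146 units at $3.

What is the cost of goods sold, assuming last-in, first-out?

COGS = $5,084

Feb 9, 343 sold [LIFO — newest first]: 44 @ $5 + 277 @ $7 + 22 @ $10 = $2,379
Feb 12, 280 sold [LIFO — newest first]: 95 @ $9 + 185 @ $10 = $2,705
Total COGS = $2,379 + $2,705 = $5,084
Ending inventory: 50 @ $10 + 115 @ $10 + 263 @ $8 + 146 @ $3 = $4,192
Check: goods available $9,276 = COGS $5,084 + ending $4,192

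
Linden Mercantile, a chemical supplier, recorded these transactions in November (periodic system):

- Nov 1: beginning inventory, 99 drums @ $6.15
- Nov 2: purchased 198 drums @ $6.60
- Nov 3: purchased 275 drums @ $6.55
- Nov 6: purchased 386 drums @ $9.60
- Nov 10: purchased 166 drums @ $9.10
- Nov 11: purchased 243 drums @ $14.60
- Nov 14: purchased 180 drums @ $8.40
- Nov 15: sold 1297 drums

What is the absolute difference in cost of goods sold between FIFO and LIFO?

$928.55

FIFO COGS: 99 @ $6.15 + 198 @ $6.60 + 275 @ $6.55 + 386 @ $9.60 + 166 @ $9.10 + 173 @ $14.60 = $11,458.90
LIFO COGS: 180 @ $8.40 + 243 @ $14.60 + 166 @ $9.10 + 386 @ $9.60 + 275 @ $6.55 + 47 @ $6.60 = $12,387.45
Difference = |$11,458.90 − $12,387.45| = $928.55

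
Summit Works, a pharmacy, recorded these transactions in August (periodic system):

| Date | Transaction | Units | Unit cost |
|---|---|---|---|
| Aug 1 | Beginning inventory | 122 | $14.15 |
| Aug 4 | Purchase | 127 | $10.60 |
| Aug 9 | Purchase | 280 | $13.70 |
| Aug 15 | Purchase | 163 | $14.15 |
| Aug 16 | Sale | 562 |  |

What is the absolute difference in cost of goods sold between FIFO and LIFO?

FIFO COGS: 122 @ $14.15 + 127 @ $10.60 + 280 @ $13.70 + 33 @ $14.15 = $7,375.45
LIFO COGS: 163 @ $14.15 + 280 @ $13.70 + 119 @ $10.60 = $7,403.85
Difference = |$7,375.45 − $7,403.85| = $28.40

$28.40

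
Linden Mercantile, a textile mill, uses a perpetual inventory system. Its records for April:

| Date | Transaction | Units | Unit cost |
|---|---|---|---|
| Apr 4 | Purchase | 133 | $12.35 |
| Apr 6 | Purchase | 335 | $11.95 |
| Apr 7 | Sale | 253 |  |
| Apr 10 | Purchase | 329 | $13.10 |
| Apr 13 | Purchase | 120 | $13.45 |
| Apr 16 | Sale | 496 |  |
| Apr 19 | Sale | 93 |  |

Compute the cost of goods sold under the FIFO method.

COGS = $10,560.95

Apr 7, 253 sold [FIFO — oldest first]: 133 @ $12.35 + 120 @ $11.95 = $3,076.55
Apr 16, 496 sold [FIFO — oldest first]: 215 @ $11.95 + 281 @ $13.10 = $6,250.35
Apr 19, 93 sold [FIFO — oldest first]: 48 @ $13.10 + 45 @ $13.45 = $1,234.05
Total COGS = $3,076.55 + $6,250.35 + $1,234.05 = $10,560.95
Ending inventory: 75 @ $13.45 = $1,008.75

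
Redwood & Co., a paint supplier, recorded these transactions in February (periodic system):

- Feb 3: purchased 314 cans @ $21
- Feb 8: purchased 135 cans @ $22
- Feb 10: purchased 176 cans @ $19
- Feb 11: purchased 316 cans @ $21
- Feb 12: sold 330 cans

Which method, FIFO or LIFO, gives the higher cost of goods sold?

FIFO COGS: 314 @ $21 + 16 @ $22 = $6,946
LIFO COGS: 316 @ $21 + 14 @ $19 = $6,902

FIFO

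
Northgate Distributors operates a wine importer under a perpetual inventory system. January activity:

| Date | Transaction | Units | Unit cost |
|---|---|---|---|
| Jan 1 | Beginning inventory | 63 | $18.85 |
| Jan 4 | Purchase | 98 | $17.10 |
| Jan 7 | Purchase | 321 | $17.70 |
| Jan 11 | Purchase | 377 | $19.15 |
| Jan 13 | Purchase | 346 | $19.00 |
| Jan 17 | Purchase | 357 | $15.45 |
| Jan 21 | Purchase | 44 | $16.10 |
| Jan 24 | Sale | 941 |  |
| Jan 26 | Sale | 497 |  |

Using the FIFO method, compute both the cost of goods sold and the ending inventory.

COGS = $25,938.45; ending inventory = $2,624.20

Jan 24, 941 sold [FIFO — oldest first]: 63 @ $18.85 + 98 @ $17.10 + 321 @ $17.70 + 377 @ $19.15 + 82 @ $19.00 = $17,322.60
Jan 26, 497 sold [FIFO — oldest first]: 264 @ $19.00 + 233 @ $15.45 = $8,615.85
Total COGS = $17,322.60 + $8,615.85 = $25,938.45
Ending inventory: 124 @ $15.45 + 44 @ $16.10 = $2,624.20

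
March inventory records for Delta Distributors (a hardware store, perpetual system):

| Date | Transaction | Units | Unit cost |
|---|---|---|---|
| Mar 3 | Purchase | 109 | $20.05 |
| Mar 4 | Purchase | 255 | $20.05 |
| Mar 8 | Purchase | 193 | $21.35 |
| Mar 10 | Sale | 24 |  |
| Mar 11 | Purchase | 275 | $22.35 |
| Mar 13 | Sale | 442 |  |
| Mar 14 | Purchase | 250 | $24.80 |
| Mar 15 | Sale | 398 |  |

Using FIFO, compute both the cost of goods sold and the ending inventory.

COGS = $18,358.60; ending inventory = $5,406.40

Mar 10, 24 sold [FIFO — oldest first]: 24 @ $20.05 = $481.20
Mar 13, 442 sold [FIFO — oldest first]: 85 @ $20.05 + 255 @ $20.05 + 102 @ $21.35 = $8,994.70
Mar 15, 398 sold [FIFO — oldest first]: 91 @ $21.35 + 275 @ $22.35 + 32 @ $24.80 = $8,882.70
Total COGS = $481.20 + $8,994.70 + $8,882.70 = $18,358.60
Ending inventory: 218 @ $24.80 = $5,406.40
Check: goods available $23,765.00 = COGS $18,358.60 + ending $5,406.40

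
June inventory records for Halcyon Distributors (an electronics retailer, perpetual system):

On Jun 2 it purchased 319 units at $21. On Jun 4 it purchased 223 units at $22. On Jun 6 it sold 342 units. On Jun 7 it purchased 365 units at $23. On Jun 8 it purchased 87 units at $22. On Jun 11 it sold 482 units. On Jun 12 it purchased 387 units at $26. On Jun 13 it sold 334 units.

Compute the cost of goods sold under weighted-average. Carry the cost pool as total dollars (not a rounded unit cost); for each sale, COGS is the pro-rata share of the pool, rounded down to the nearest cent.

COGS = $26,424.42

After Jun 2: 319 on hand, pool $6,699.00 (≈ $21.0000 each)
After Jun 4: 542 on hand, pool $11,605.00 (≈ $21.4114 each)
Jun 6, sell 342: 342/542 × $11,605.00 → $7,322.71
After Jun 7: 565 on hand, pool $12,677.29 (≈ $22.4377 each)
After Jun 8: 652 on hand, pool $14,591.29 (≈ $22.3793 each)
Jun 11, sell 482: 482/652 × $14,591.29 → $10,786.81
After Jun 12: 557 on hand, pool $13,866.48 (≈ $24.8949 each)
Jun 13, sell 334: 334/557 × $13,866.48 → $8,314.90
Total COGS = $7,322.71 + $10,786.81 + $8,314.90 = $26,424.42
Ending inventory (cost pool remaining) = $5,551.58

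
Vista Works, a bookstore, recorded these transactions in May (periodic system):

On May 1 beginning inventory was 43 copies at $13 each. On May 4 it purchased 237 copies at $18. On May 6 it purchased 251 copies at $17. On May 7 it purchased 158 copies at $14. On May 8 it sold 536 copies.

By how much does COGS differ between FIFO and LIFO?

$397

FIFO COGS: 43 @ $13 + 237 @ $18 + 251 @ $17 + 5 @ $14 = $9,162
LIFO COGS: 158 @ $14 + 251 @ $17 + 127 @ $18 = $8,765
Difference = |$9,162 − $8,765| = $397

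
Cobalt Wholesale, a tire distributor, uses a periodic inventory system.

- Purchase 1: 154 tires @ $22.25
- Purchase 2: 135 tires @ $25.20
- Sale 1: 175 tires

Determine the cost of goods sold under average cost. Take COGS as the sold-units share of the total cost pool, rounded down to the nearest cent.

Sale 1, sell 175: 175/289 × $6,828.50 → $4,134.90
Ending inventory (cost pool remaining) = $2,693.60
Check: goods available $6,828.50 = COGS $4,134.90 + ending $2,693.60

COGS = $4,134.90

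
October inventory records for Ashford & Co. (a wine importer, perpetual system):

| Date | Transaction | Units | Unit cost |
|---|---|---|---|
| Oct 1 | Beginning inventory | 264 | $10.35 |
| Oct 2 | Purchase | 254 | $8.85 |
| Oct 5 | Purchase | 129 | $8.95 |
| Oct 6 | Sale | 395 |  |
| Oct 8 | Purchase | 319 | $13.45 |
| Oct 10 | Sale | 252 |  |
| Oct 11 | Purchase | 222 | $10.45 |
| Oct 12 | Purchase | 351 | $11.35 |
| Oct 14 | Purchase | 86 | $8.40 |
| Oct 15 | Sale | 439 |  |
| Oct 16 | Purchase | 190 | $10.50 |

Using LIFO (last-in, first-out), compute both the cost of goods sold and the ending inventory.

Oct 6, 395 sold [LIFO — newest first]: 129 @ $8.95 + 254 @ $8.85 + 12 @ $10.35 = $3,526.65
Oct 10, 252 sold [LIFO — newest first]: 252 @ $13.45 = $3,389.40
Oct 15, 439 sold [LIFO — newest first]: 86 @ $8.40 + 351 @ $11.35 + 2 @ $10.45 = $4,727.15
Total COGS = $3,526.65 + $3,389.40 + $4,727.15 = $11,643.20
Ending inventory: 252 @ $10.35 + 67 @ $13.45 + 220 @ $10.45 + 190 @ $10.50 = $7,803.35

COGS = $11,643.20; ending inventory = $7,803.35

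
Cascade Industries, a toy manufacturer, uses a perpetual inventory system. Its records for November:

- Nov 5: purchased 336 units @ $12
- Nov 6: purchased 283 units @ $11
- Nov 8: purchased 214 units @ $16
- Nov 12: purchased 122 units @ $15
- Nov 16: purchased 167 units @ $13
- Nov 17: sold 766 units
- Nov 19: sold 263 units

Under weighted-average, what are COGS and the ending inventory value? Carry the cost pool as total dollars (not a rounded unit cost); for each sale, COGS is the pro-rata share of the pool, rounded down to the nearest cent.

After Nov 5: 336 on hand, pool $4,032.00 (≈ $12.0000 each)
After Nov 6: 619 on hand, pool $7,145.00 (≈ $11.5428 each)
After Nov 8: 833 on hand, pool $10,569.00 (≈ $12.6879 each)
After Nov 12: 955 on hand, pool $12,399.00 (≈ $12.9832 each)
After Nov 16: 1122 on hand, pool $14,570.00 (≈ $12.9857 each)
Nov 17, sell 766: 766/1122 × $14,570.00 → $9,947.07
Nov 19, sell 263: 263/356 × $4,622.93 → $3,415.25
Total COGS = $9,947.07 + $3,415.25 = $13,362.32
Ending inventory (cost pool remaining) = $1,207.68
Check: goods available $14,570.00 = COGS $13,362.32 + ending $1,207.68

COGS = $13,362.32; ending inventory = $1,207.68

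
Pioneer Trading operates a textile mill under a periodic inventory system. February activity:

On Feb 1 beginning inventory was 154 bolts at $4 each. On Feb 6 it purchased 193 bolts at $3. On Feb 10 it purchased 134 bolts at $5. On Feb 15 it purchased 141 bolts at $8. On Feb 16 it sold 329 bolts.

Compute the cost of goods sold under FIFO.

COGS = $1,141

Feb 16, 329 sold [FIFO — oldest first]: 154 @ $4 + 175 @ $3 = $1,141
Ending inventory: 18 @ $3 + 134 @ $5 + 141 @ $8 = $1,852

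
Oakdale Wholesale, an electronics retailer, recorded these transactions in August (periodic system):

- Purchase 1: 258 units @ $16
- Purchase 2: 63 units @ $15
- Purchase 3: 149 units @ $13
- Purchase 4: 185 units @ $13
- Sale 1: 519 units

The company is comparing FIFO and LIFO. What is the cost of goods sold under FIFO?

FIFO COGS: 258 @ $16 + 63 @ $15 + 149 @ $13 + 49 @ $13 = $7,647
LIFO COGS: 185 @ $13 + 149 @ $13 + 63 @ $15 + 122 @ $16 = $7,239

COGS = $7,647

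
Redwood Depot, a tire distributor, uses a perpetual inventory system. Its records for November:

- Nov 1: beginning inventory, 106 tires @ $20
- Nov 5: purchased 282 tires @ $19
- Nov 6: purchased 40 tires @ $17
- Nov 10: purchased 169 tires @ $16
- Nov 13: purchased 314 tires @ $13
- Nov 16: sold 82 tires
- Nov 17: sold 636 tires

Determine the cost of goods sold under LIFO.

COGS = $11,171

Nov 16, 82 sold [LIFO — newest first]: 82 @ $13 = $1,066
Nov 17, 636 sold [LIFO — newest first]: 232 @ $13 + 169 @ $16 + 40 @ $17 + 195 @ $19 = $10,105
Total COGS = $1,066 + $10,105 = $11,171
Ending inventory: 106 @ $20 + 87 @ $19 = $3,773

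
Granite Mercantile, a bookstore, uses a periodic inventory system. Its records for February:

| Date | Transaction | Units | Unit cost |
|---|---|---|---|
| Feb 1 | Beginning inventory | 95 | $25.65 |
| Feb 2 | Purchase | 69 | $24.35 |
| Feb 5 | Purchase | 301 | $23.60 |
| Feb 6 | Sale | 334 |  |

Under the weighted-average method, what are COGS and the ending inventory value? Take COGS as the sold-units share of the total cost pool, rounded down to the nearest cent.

COGS = $8,059.45; ending inventory = $3,161.05

Feb 6, sell 334: 334/465 × $11,220.50 → $8,059.45
Ending inventory (cost pool remaining) = $3,161.05
Check: goods available $11,220.50 = COGS $8,059.45 + ending $3,161.05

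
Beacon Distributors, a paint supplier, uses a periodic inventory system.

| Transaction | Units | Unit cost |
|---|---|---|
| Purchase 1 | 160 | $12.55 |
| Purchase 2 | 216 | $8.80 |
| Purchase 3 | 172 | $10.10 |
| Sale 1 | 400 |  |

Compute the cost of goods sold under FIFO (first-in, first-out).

Sale 1 (400) [FIFO — oldest first]: 160 @ $12.55 + 216 @ $8.80 + 24 @ $10.10 = $4,151.20
Ending inventory: 148 @ $10.10 = $1,494.80

COGS = $4,151.20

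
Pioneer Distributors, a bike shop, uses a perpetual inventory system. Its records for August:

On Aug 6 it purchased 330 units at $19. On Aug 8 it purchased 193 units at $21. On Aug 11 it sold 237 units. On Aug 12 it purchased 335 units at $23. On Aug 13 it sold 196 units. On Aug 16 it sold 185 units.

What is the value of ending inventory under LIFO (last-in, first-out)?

Ending inventory = $4,560

Aug 11, 237 sold [LIFO — newest first]: 193 @ $21 + 44 @ $19 = $4,889
Aug 13, 196 sold [LIFO — newest first]: 196 @ $23 = $4,508
Aug 16, 185 sold [LIFO — newest first]: 139 @ $23 + 46 @ $19 = $4,071
Total COGS = $4,889 + $4,508 + $4,071 = $13,468
Ending inventory: 240 @ $19 = $4,560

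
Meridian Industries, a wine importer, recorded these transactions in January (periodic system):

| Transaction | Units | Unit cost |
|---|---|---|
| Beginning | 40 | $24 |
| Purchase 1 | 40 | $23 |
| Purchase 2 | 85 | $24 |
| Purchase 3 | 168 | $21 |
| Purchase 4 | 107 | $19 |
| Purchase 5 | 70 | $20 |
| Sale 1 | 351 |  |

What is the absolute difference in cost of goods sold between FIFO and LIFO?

$685

FIFO COGS: 40 @ $24 + 40 @ $23 + 85 @ $24 + 168 @ $21 + 18 @ $19 = $7,790
LIFO COGS: 70 @ $20 + 107 @ $19 + 168 @ $21 + 6 @ $24 = $7,105
Difference = |$7,790 − $7,105| = $685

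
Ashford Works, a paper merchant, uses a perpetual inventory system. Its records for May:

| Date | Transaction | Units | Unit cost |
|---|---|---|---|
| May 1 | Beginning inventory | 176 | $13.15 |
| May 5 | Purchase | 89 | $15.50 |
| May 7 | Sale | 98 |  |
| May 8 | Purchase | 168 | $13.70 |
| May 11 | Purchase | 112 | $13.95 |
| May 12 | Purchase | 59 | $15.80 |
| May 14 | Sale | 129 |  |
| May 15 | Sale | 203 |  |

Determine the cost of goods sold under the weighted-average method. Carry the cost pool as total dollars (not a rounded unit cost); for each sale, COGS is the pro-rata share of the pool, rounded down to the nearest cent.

COGS = $6,040.32

After May 1: 176 on hand, pool $2,314.40 (≈ $13.1500 each)
After May 5: 265 on hand, pool $3,693.90 (≈ $13.9392 each)
May 7, sell 98: 98/265 × $3,693.90 → $1,366.04
After May 8: 335 on hand, pool $4,629.46 (≈ $13.8193 each)
After May 11: 447 on hand, pool $6,191.86 (≈ $13.8520 each)
After May 12: 506 on hand, pool $7,124.06 (≈ $14.0792 each)
May 14, sell 129: 129/506 × $7,124.06 → $1,816.21
May 15, sell 203: 203/377 × $5,307.85 → $2,858.07
Total COGS = $1,366.04 + $1,816.21 + $2,858.07 = $6,040.32
Ending inventory (cost pool remaining) = $2,449.78
Check: goods available $8,490.10 = COGS $6,040.32 + ending $2,449.78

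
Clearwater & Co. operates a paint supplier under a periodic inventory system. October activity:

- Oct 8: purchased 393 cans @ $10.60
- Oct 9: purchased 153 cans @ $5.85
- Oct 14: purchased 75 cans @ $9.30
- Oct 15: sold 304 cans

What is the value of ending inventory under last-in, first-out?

Oct 15, 304 sold [LIFO — newest first]: 75 @ $9.30 + 153 @ $5.85 + 76 @ $10.60 = $2,398.15
Ending inventory: 317 @ $10.60 = $3,360.20
Check: goods available $5,758.35 = COGS $2,398.15 + ending $3,360.20

Ending inventory = $3,360.20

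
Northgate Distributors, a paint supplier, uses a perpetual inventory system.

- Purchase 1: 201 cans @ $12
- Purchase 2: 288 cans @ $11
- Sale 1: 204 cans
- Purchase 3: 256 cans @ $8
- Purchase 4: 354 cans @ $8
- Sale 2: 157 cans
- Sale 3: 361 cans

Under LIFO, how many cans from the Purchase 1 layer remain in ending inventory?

Sale 1 (204) [LIFO — newest first]: 204 @ $11 = $2,244
Sale 2 (157) [LIFO — newest first]: 157 @ $8 = $1,256
Sale 3 (361) [LIFO — newest first]: 197 @ $8 + 164 @ $8 = $2,888
Total COGS = $2,244 + $1,256 + $2,888 = $6,388
Ending inventory: 201 @ $12 + 84 @ $11 + 92 @ $8 = $4,072
Check: goods available $10,460 = COGS $6,388 + ending $4,072

201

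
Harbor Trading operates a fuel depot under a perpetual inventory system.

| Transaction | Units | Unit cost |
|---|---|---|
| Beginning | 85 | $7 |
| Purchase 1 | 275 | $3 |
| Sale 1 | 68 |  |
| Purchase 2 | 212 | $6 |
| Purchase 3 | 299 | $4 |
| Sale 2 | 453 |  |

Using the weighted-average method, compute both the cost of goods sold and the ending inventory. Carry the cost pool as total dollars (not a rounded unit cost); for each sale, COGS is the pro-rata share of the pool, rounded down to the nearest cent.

COGS = $2,310.26; ending inventory = $1,577.74

After Beginning: 85 on hand, pool $595.00 (≈ $7.0000 each)
After Purchase 1: 360 on hand, pool $1,420.00 (≈ $3.9444 each)
Sale 1, sell 68: 68/360 × $1,420.00 → $268.22
After Purchase 2: 504 on hand, pool $2,423.78 (≈ $4.8091 each)
After Purchase 3: 803 on hand, pool $3,619.78 (≈ $4.5078 each)
Sale 2, sell 453: 453/803 × $3,619.78 → $2,042.04
Total COGS = $268.22 + $2,042.04 = $2,310.26
Ending inventory (cost pool remaining) = $1,577.74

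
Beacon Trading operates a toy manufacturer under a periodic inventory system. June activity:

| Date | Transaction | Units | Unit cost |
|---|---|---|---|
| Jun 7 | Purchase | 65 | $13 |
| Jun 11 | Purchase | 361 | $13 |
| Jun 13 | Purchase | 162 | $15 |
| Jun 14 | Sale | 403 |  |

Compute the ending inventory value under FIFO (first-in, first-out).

Jun 14, 403 sold [FIFO — oldest first]: 65 @ $13 + 338 @ $13 = $5,239
Ending inventory: 23 @ $13 + 162 @ $15 = $2,729

Ending inventory = $2,729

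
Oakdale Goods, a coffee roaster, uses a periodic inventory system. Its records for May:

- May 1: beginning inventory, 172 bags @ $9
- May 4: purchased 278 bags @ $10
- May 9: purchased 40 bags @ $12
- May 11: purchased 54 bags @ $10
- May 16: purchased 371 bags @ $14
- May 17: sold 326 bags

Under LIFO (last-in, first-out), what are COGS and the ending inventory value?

May 17, 326 sold [LIFO — newest first]: 326 @ $14 = $4,564
Ending inventory: 172 @ $9 + 278 @ $10 + 40 @ $12 + 54 @ $10 + 45 @ $14 = $5,978

COGS = $4,564; ending inventory = $5,978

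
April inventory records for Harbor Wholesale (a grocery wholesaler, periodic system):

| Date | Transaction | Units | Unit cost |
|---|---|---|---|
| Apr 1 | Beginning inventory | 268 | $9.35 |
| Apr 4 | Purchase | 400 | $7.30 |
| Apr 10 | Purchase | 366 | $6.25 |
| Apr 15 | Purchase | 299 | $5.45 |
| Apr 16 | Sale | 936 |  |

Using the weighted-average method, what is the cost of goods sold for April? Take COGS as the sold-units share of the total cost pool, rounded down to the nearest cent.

COGS = $6,560.32

Apr 16, sell 936: 936/1333 × $9,342.85 → $6,560.32
Ending inventory (cost pool remaining) = $2,782.53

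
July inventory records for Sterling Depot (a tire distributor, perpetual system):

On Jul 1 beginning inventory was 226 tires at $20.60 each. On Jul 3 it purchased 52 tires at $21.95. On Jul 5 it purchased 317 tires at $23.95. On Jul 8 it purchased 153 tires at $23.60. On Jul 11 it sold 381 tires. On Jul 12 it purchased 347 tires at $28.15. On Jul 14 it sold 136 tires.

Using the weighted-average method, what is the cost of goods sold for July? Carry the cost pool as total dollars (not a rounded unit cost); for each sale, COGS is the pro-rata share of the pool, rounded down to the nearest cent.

COGS = $12,108.38

After Jul 1: 226 on hand, pool $4,655.60 (≈ $20.6000 each)
After Jul 3: 278 on hand, pool $5,797.00 (≈ $20.8525 each)
After Jul 5: 595 on hand, pool $13,389.15 (≈ $22.5028 each)
After Jul 8: 748 on hand, pool $16,999.95 (≈ $22.7272 each)
Jul 11, sell 381: 381/748 × $16,999.95 → $8,659.06
After Jul 12: 714 on hand, pool $18,108.94 (≈ $25.3627 each)
Jul 14, sell 136: 136/714 × $18,108.94 → $3,449.32
Total COGS = $8,659.06 + $3,449.32 = $12,108.38
Ending inventory (cost pool remaining) = $14,659.62
Check: goods available $26,768.00 = COGS $12,108.38 + ending $14,659.62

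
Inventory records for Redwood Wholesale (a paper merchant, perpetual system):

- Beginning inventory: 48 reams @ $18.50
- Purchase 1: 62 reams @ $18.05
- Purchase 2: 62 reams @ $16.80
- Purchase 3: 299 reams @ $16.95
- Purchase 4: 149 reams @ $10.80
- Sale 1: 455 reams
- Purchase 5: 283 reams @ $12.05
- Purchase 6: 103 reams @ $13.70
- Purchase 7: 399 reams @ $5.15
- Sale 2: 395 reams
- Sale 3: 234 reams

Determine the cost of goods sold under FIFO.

COGS = $14,948.90

Sale 1 (455) [FIFO — oldest first]: 48 @ $18.50 + 62 @ $18.05 + 62 @ $16.80 + 283 @ $16.95 = $7,845.55
Sale 2 (395) [FIFO — oldest first]: 16 @ $16.95 + 149 @ $10.80 + 230 @ $12.05 = $4,651.90
Sale 3 (234) [FIFO — oldest first]: 53 @ $12.05 + 103 @ $13.70 + 78 @ $5.15 = $2,451.45
Total COGS = $7,845.55 + $4,651.90 + $2,451.45 = $14,948.90
Ending inventory: 321 @ $5.15 = $1,653.15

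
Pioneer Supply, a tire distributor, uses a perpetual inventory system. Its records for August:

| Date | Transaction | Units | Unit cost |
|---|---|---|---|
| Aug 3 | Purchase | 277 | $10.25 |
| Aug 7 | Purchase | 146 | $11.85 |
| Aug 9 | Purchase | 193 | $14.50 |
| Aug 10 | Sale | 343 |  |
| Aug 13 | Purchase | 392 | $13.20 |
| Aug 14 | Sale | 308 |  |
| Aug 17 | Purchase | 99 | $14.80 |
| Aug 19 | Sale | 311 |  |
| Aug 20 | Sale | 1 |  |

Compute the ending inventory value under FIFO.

Ending inventory = $2,059.20

Aug 10, 343 sold [FIFO — oldest first]: 277 @ $10.25 + 66 @ $11.85 = $3,621.35
Aug 14, 308 sold [FIFO — oldest first]: 80 @ $11.85 + 193 @ $14.50 + 35 @ $13.20 = $4,208.50
Aug 19, 311 sold [FIFO — oldest first]: 311 @ $13.20 = $4,105.20
Aug 20, 1 sold [FIFO — oldest first]: 1 @ $13.20 = $13.20
Total COGS = $3,621.35 + $4,208.50 + $4,105.20 + $13.20 = $11,948.25
Ending inventory: 45 @ $13.20 + 99 @ $14.80 = $2,059.20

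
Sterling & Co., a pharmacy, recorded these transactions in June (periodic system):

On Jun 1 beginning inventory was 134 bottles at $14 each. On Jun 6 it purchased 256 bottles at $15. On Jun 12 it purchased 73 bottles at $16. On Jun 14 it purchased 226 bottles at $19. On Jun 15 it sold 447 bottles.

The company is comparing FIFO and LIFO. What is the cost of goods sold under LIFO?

FIFO COGS: 134 @ $14 + 256 @ $15 + 57 @ $16 = $6,628
LIFO COGS: 226 @ $19 + 73 @ $16 + 148 @ $15 = $7,682

COGS = $7,682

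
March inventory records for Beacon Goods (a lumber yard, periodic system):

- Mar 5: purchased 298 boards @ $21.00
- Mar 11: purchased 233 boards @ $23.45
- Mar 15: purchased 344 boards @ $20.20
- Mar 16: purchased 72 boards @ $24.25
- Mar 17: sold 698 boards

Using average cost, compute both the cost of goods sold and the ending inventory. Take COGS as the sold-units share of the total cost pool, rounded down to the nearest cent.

Mar 17, sell 698: 698/947 × $20,416.65 → $15,048.38
Ending inventory (cost pool remaining) = $5,368.27
Check: goods available $20,416.65 = COGS $15,048.38 + ending $5,368.27

COGS = $15,048.38; ending inventory = $5,368.27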